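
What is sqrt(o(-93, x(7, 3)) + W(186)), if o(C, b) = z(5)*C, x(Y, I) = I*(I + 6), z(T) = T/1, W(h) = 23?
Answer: I*sqrt(442) ≈ 21.024*I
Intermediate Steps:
z(T) = T (z(T) = T*1 = T)
x(Y, I) = I*(6 + I)
o(C, b) = 5*C
sqrt(o(-93, x(7, 3)) + W(186)) = sqrt(5*(-93) + 23) = sqrt(-465 + 23) = sqrt(-442) = I*sqrt(442)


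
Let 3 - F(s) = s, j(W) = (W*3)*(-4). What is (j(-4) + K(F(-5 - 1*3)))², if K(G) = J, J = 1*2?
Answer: 2500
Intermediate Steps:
J = 2
j(W) = -12*W (j(W) = (3*W)*(-4) = -12*W)
F(s) = 3 - s
K(G) = 2
(j(-4) + K(F(-5 - 1*3)))² = (-12*(-4) + 2)² = (48 + 2)² = 50² = 2500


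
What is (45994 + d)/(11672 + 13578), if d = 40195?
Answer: 86189/25250 ≈ 3.4134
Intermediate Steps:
(45994 + d)/(11672 + 13578) = (45994 + 40195)/(11672 + 13578) = 86189/25250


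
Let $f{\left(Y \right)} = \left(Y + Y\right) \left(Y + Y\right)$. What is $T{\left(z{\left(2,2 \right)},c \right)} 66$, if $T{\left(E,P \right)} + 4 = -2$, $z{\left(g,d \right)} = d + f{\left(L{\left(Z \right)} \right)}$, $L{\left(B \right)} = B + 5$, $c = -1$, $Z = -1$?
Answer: $-396$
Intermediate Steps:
$L{\left(B \right)} = 5 + B$
$f{\left(Y \right)} = 4 Y^{2}$ ($f{\left(Y \right)} = 2 Y 2 Y = 4 Y^{2}$)
$z{\left(g,d \right)} = 64 + d$ ($z{\left(g,d \right)} = d + 4 \left(5 - 1\right)^{2} = d + 4 \cdot 4^{2} = d + 4 \cdot 16 = d + 64 = 64 + d$)
$T{\left(E,P \right)} = -6$ ($T{\left(E,P \right)} = -4 - 2 = -6$)
$T{\left(z{\left(2,2 \right)},c \right)} 66 = \left(-6\right) 66 = -396$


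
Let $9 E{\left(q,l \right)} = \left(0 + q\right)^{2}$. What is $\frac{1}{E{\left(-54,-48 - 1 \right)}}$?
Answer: $\frac{1}{324} \approx 0.0030864$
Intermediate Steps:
$E{\left(q,l \right)} = \frac{q^{2}}{9}$ ($E{\left(q,l \right)} = \frac{\left(0 + q\right)^{2}}{9} = \frac{q^{2}}{9}$)
$\frac{1}{E{\left(-54,-48 - 1 \right)}} = \frac{1}{\frac{1}{9} \left(-54\right)^{2}} = \frac{1}{\frac{1}{9} \cdot 2916} = \frac{1}{324}$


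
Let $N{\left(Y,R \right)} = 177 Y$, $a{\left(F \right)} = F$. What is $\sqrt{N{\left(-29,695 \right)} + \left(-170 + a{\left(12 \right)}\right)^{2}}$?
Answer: $\sqrt{19831} \approx 140.82$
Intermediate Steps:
$\sqrt{N{\left(-29,695 \right)} + \left(-170 + a{\left(12 \right)}\right)^{2}} = \sqrt{177 \left(-29\right) + \left(-170 + 12\right)^{2}} = \sqrt{-5133 + \left(-158\right)^{2}} = \sqrt{-5133 + 24964} = \sqrt{19831}$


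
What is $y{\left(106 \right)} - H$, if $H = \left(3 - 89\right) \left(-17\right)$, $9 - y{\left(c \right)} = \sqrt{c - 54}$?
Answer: $-1453 - 2 \sqrt{13} \approx -1460.2$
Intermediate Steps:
$y{\left(c \right)} = 9 - \sqrt{-54 + c}$ ($y{\left(c \right)} = 9 - \sqrt{c - 54} = 9 - \sqrt{-54 + c}$)
$H = 1462$ ($H = \left(-86\right) \left(-17\right) = 1462$)
$y{\left(106 \right)} - H = \left(9 - \sqrt{-54 + 106}\right) - 1462 = \left(9 - \sqrt{52}\right) - 1462 = \left(9 - 2 \sqrt{13}\right) - 1462 = -1453 - 2 \sqrt{13}$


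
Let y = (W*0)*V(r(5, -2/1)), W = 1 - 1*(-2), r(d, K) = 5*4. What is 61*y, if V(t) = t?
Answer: 0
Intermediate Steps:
r(d, K) = 20
W = 3 (W = 1 + 2 = 3)
y = 0 (y = (3*0)*20 = 0*20 = 0)
61*y = 61*0 = 0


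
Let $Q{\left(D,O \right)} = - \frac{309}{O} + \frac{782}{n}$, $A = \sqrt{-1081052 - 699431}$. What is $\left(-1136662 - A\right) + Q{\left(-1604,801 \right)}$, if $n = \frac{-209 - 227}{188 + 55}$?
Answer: $- \frac{66185939297}{58206} - i \sqrt{1780483} \approx -1.1371 \cdot 10^{6} - 1334.3 i$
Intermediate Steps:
$A = i \sqrt{1780483}$ ($A = \sqrt{-1780483} = i \sqrt{1780483} \approx 1334.3 i$)
$n = - \frac{436}{243} \approx -1.7942$
$Q{\left(D,O \right)} = - \frac{95013}{218} - \frac{309}{O}$ ($Q{\left(D,O \right)} = - \frac{309}{O} + \frac{782}{- \frac{436}{243}} = - \frac{309}{O} + 782 \left(- \frac{243}{436}\right) = - \frac{309}{O} - \frac{95013}{218} = - \frac{95013}{218} - \frac{309}{O}$)
$\left(-1136662 - A\right) + Q{\left(-1604,801 \right)} = \left(-1136662 - i \sqrt{1780483}\right) - \left(\frac{95013}{218} + \frac{309}{801}\right) = \left(-1136662 - i \sqrt{1780483}\right) - \frac{25390925}{58206} = - \frac{66185939297}{58206} - i \sqrt{1780483}$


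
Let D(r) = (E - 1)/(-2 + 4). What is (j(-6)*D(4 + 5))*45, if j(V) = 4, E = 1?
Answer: 0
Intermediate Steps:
D(r) = 0 (D(r) = (1 - 1)/(-2 + 4) = 0/2 = 0*(1/2) = 0)
(j(-6)*D(4 + 5))*45 = (4*0)*45 = 0*45 = 0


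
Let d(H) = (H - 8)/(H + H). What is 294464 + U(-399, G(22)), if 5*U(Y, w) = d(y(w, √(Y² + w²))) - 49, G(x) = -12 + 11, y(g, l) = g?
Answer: 2944551/10 ≈ 2.9446e+5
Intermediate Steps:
d(H) = (-8 + H)/(2*H) (d(H) = (-8 + H)/((2*H)) = (-8 + H)*(1/(2*H)) = (-8 + H)/(2*H))
G(x) = -1
U(Y, w) = -49/5 + (-8 + w)/(10*w) (U(Y, w) = ((-8 + w)/(2*w) - 49)/5 = (-49 + (-8 + w)/(2*w))/5 = -49/5 + (-8 + w)/(10*w))
294464 + U(-399, G(22)) = 294464 + (⅒)*(-8 - 97*(-1))/(-1) = 294464 + (⅒)*(-1)*(-8 + 97) = 294464 + (⅒)*(-1)*89 = 294464 - 89/10 = 2944551/10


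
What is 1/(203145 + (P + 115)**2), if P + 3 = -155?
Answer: 1/204994 ≈ 4.8782e-6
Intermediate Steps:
P = -158 (P = -3 - 155 = -158)
1/(203145 + (P + 115)**2) = 1/(203145 + (-158 + 115)**2) = 1/(203145 + (-43)**2) = 1/(203145 + 1849) = 1/204994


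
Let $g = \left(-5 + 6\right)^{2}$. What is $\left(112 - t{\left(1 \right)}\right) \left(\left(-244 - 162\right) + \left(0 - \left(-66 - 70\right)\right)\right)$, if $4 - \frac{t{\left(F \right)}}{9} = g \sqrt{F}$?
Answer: $-22950$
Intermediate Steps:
$g = 1$ ($g = 1^{2} = 1$)
$t{\left(F \right)} = 36 - 9 \sqrt{F}$ ($t{\left(F \right)} = 36 - 9 \cdot 1 \sqrt{F} = 36 - 9 \sqrt{F}$)
$\left(112 - t{\left(1 \right)}\right) \left(\left(-244 - 162\right) + \left(0 - \left(-66 - 70\right)\right)\right) = \left(112 - \left(36 - 9 \sqrt{1}\right)\right) \left(\left(-244 - 162\right) + \left(0 - \left(-66 - 70\right)\right)\right) = \left(112 - \left(36 - 9\right)\right) \left(\left(-244 - 162\right) + \left(0 - -136\right)\right) = \left(112 - \left(36 - 9\right)\right) \left(-406 + \left(0 + 136\right)\right) = \left(112 - 27\right) \left(-406 + 136\right) = \left(112 - 27\right) \left(-270\right) = 85 \left(-270\right) = -22950$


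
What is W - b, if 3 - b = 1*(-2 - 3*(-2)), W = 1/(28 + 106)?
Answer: 135/134 ≈ 1.0075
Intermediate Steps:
W = 1/134 ≈ 0.0074627
b = -1 (b = 3 - (-2 - 3*(-2)) = 3 - (-2 + 6) = 3 - 4 = -1)
W - b = 1/134 - 1*(-1) = 1/134 + 1 = 135/134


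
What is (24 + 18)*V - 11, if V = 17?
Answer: 703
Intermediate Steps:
(24 + 18)*V - 11 = (24 + 18)*17 - 11 = 42*17 - 11 = 714 - 11 = 703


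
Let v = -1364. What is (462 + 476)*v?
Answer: -1279432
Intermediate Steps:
(462 + 476)*v = (462 + 476)*(-1364) = 938*(-1364) = -1279432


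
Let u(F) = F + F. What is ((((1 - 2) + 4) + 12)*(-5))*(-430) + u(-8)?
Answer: 32234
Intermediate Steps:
u(F) = 2*F
((((1 - 2) + 4) + 12)*(-5))*(-430) + u(-8) = ((((1 - 2) + 4) + 12)*(-5))*(-430) + 2*(-8) = (((-1 + 4) + 12)*(-5))*(-430) - 16 = ((3 + 12)*(-5))*(-430) - 16 = (15*(-5))*(-430) - 16 = -75*(-430) - 16 = 32250 - 16 = 32234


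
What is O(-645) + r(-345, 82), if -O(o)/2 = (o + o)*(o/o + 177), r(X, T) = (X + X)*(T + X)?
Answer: 640710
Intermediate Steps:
r(X, T) = 2*X*(T + X) (r(X, T) = (2*X)*(T + X) = 2*X*(T + X))
O(o) = -712*o (O(o) = -2*(o + o)*(o/o + 177) = -2*2*o*(1 + 177) = -2*2*o*178 = -712*o)
O(-645) + r(-345, 82) = -712*(-645) + 2*(-345)*(82 - 345) = 459240 + 2*(-345)*(-263) = 459240 + 181470 = 640710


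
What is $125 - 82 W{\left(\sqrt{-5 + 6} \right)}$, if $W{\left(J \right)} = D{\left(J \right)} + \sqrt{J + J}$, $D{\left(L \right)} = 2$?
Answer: $-39 - 82 \sqrt{2} \approx -154.97$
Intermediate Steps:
$W{\left(J \right)} = 2 + \sqrt{2} \sqrt{J}$ ($W{\left(J \right)} = 2 + \sqrt{J + J} = 2 + \sqrt{2 J} = 2 + \sqrt{2} \sqrt{J}$)
$125 - 82 W{\left(\sqrt{-5 + 6} \right)} = 125 - 82 \left(2 + \sqrt{2} \sqrt{\sqrt{-5 + 6}}\right) = 125 - 82 \left(2 + \sqrt{2} \sqrt{\sqrt{1}}\right) = 125 - 82 \left(2 + \sqrt{2} \sqrt{1}\right) = 125 - 82 \left(2 + \sqrt{2} \cdot 1\right) = 125 - 82 \left(2 + \sqrt{2}\right) = 125 - \left(164 + 82 \sqrt{2}\right) = -39 - 82 \sqrt{2}$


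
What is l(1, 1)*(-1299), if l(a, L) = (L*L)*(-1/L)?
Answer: 1299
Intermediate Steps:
l(a, L) = -L (l(a, L) = L²*(-1/L) = -L)
l(1, 1)*(-1299) = -1*1*(-1299) = -1*(-1299) = 1299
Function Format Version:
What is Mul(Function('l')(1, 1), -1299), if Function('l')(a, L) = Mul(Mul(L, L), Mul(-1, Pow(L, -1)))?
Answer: 1299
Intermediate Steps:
Function('l')(a, L) = Mul(-1, L) (Function('l')(a, L) = Mul(Pow(L, 2), Mul(-1, Pow(L, -1))) = Mul(-1, L))
Mul(Function('l')(1, 1), -1299) = Mul(Mul(-1, 1), -1299) = Mul(-1, -1299) = 1299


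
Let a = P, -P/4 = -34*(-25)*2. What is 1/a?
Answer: -1/6800 ≈ -0.00014706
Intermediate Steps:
P = -6800 (P = -4*(-34*(-25))*2 = -3400*2 = -4*1700 = -6800)
a = -6800
1/a = 1/(-6800) = -1/6800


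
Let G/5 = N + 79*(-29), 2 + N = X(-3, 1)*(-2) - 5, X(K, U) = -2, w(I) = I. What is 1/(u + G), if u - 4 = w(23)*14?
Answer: -1/11144 ≈ -8.9734e-5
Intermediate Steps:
N = -3 (N = -2 + (-2*(-2) - 5) = -2 + (4 - 5) = -2 - 1 = -3)
G = -11470 (G = 5*(-3 + 79*(-29)) = 5*(-3 - 2291) = 5*(-2294) = -11470)
u = 326 (u = 4 + 23*14 = 4 + 322 = 326)
1/(u + G) = 1/(326 - 11470) = 1/(-11144) = -1/11144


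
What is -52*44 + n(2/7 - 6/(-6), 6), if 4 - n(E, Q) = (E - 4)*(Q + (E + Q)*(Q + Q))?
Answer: -99490/49 ≈ -2030.4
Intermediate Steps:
n(E, Q) = 4 - (-4 + E)*(Q + 2*Q*(E + Q)) (n(E, Q) = 4 - (E - 4)*(Q + (E + Q)*(Q + Q)) = 4 - (-4 + E)*(Q + (E + Q)*(2*Q)) = 4 - (-4 + E)*(Q + 2*Q*(E + Q)))
-52*44 + n(2/7 - 6/(-6), 6) = -52*44 + (4 + 4*6 + 8*6**2 - 2*(2/7 - 6/(-6))*6**2 - 2*6*(2/7 - 6/(-6))**2 + 7*(2/7 - 6/(-6))*6) = -2288 + (4 + 24 + 8*36 - 2*(2*(1/7) - 6*(-1/6))*36 - 2*6*(2*(1/7) - 6*(-1/6))**2 + 7*(2*(1/7) - 6*(-1/6))*6) = -2288 + (4 + 24 + 288 - 2*(2/7 + 1)*36 - 2*6*(2/7 + 1)**2 + 7*(2/7 + 1)*6) = -2288 + (4 + 24 + 288 - 2*9/7*36 - 2*6*(9/7)**2 + 7*(9/7)*6) = -2288 + (4 + 24 + 288 - 648/7 - 2*6*81/49 + 54) = -2288 + (4 + 24 + 288 - 648/7 - 972/49 + 54) = -2288 + 12622/49 = -99490/49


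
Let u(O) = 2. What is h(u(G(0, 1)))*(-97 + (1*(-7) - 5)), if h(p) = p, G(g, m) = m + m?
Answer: -218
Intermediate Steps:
G(g, m) = 2*m
h(u(G(0, 1)))*(-97 + (1*(-7) - 5)) = 2*(-97 + (1*(-7) - 5)) = 2*(-97 + (-7 - 5)) = 2*(-97 - 12) = 2*(-109) = -218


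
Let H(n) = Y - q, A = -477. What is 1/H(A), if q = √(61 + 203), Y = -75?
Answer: -25/1787 + 2*√66/5361 ≈ -0.010959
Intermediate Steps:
q = 2*√66 (q = √264 = 2*√66 ≈ 16.248)
H(n) = -75 - 2*√66
1/H(A) = 1/(-75 - 2*√66)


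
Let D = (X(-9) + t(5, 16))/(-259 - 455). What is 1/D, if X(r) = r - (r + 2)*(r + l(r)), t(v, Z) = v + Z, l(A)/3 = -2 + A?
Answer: 119/47 ≈ 2.5319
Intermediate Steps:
l(A) = -6 + 3*A (l(A) = 3*(-2 + A) = -6 + 3*A)
t(v, Z) = Z + v
X(r) = r - (-6 + 4*r)*(2 + r) (X(r) = r - (r + 2)*(r + (-6 + 3*r)) = r - (2 + r)*(-6 + 4*r) = r - (-6 + 4*r)*(2 + r))
D = 47/119 (D = ((12 - 1*(-9) - 4*(-9)²) + (16 + 5))/(-259 - 455) = ((12 + 9 - 4*81) + 21)/(-714) = ((12 + 9 - 324) + 21)*(-1/714) = (-303 + 21)*(-1/714) = -282*(-1/714) = 47/119 ≈ 0.39496)
1/D = 1/(47/119) = 119/47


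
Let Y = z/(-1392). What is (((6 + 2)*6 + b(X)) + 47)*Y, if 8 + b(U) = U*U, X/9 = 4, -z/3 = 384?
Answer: 33192/29 ≈ 1144.6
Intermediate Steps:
z = -1152 (z = -3*384 = -1152)
X = 36 (X = 9*4 = 36)
b(U) = -8 + U**2 (b(U) = -8 + U*U = -8 + U**2)
Y = 24/29 (Y = -1152/(-1392) = -1152*(-1/1392) = 24/29 ≈ 0.82759)
(((6 + 2)*6 + b(X)) + 47)*Y = (((6 + 2)*6 + (-8 + 36**2)) + 47)*(24/29) = ((8*6 + (-8 + 1296)) + 47)*(24/29) = ((48 + 1288) + 47)*(24/29) = (1336 + 47)*(24/29) = 1383*(24/29) = 33192/29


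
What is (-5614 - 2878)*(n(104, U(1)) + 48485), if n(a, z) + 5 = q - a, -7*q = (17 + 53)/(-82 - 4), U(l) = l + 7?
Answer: -17664829116/43 ≈ -4.1081e+8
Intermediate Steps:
U(l) = 7 + l
q = 5/43 (q = -(17 + 53)/(7*(-82 - 4)) = -10/(-86) = -10*(-1)/86 = -⅐*(-35/43) = 5/43 ≈ 0.11628)
n(a, z) = -210/43 - a (n(a, z) = -5 + (5/43 - a) = -210/43 - a)
(-5614 - 2878)*(n(104, U(1)) + 48485) = (-5614 - 2878)*((-210/43 - 1*104) + 48485) = -8492*((-210/43 - 104) + 48485) = -8492*(-4682/43 + 48485) = -8492*2080173/43 = -17664829116/43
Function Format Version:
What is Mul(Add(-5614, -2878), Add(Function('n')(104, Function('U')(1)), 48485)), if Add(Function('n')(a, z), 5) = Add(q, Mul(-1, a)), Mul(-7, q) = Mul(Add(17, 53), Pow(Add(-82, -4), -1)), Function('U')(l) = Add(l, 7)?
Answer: Rational(-17664829116, 43) ≈ -4.1081e+8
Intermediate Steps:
Function('U')(l) = Add(7, l)
q = Rational(5, 43) (q = Mul(Rational(-1, 7), Mul(Add(17, 53), Pow(Add(-82, -4), -1))) = Mul(Rational(-1, 7), Mul(70, Pow(-86, -1))) = Mul(Rational(-1, 7), Mul(70, Rational(-1, 86))) = Mul(Rational(-1, 7), Rational(-35, 43)) = Rational(5, 43) ≈ 0.11628)
Function('n')(a, z) = Add(Rational(-210, 43), Mul(-1, a)) (Function('n')(a, z) = Add(-5, Add(Rational(5, 43), Mul(-1, a))) = Add(Rational(-210, 43), Mul(-1, a)))
Mul(Add(-5614, -2878), Add(Function('n')(104, Function('U')(1)), 48485)) = Mul(Add(-5614, -2878), Add(Add(Rational(-210, 43), Mul(-1, 104)), 48485)) = Mul(-8492, Add(Add(Rational(-210, 43), -104), 48485)) = Mul(-8492, Add(Rational(-4682, 43), 48485)) = Mul(-8492, Rational(2080173, 43)) = Rational(-17664829116, 43)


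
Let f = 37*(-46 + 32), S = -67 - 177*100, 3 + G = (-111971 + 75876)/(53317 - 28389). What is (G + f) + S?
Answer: -455919359/24928 ≈ -18289.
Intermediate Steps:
G = -110879/24928 (G = -3 + (-111971 + 75876)/(53317 - 28389) = -3 - 36095/24928 = -110879/24928 ≈ -4.4480)
S = -17767 (S = -67 - 17700 = -17767)
f = -518 (f = 37*(-14) = -518)
(G + f) + S = (-110879/24928 - 518) - 17767 = -13023583/24928 - 17767 = -455919359/24928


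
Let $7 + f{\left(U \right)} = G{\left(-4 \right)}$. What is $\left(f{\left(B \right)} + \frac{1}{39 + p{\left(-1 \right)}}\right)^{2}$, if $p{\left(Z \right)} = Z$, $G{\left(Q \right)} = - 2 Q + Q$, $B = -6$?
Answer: $\frac{12769}{1444} \approx 8.8428$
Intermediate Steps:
$G{\left(Q \right)} = - Q$
$f{\left(U \right)} = -3$ ($f{\left(U \right)} = -7 - -4 = -7 + 4 = -3$)
$\left(f{\left(B \right)} + \frac{1}{39 + p{\left(-1 \right)}}\right)^{2} = \left(-3 + \frac{1}{39 - 1}\right)^{2} = \left(-3 + \frac{1}{38}\right)^{2} = \left(- \frac{113}{38}\right)^{2} = \frac{12769}{1444}$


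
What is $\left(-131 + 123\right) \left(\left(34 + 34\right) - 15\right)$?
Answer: $-424$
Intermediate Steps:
$\left(-131 + 123\right) \left(\left(34 + 34\right) - 15\right) = - 8 \left(68 - 15\right) = \left(-8\right) 53 = -424$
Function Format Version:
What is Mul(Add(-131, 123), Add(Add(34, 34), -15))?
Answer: -424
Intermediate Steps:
Mul(Add(-131, 123), Add(Add(34, 34), -15)) = Mul(-8, Add(68, -15)) = Mul(-8, 53) = -424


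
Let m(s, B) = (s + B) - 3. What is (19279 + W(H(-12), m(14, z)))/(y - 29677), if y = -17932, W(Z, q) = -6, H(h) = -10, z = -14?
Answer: -19273/47609 ≈ -0.40482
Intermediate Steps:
m(s, B) = -3 + B + s (m(s, B) = (B + s) - 3 = -3 + B + s)
(19279 + W(H(-12), m(14, z)))/(y - 29677) = (19279 - 6)/(-17932 - 29677) = 19273/(-47609) = 19273*(-1/47609) = -19273/47609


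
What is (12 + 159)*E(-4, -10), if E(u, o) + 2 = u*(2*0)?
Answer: -342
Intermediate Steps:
E(u, o) = -2 (E(u, o) = -2 + u*(2*0) = -2 + u*0 = -2 + 0 = -2)
(12 + 159)*E(-4, -10) = (12 + 159)*(-2) = 171*(-2) = -342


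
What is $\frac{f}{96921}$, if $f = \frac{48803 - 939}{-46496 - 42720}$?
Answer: $- \frac{5983}{1080862992} \approx -5.5354 \cdot 10^{-6}$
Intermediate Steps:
$f = - \frac{5983}{11152}$ ($f = \frac{47864}{-89216} = 47864 \left(- \frac{1}{89216}\right) = - \frac{5983}{11152} \approx -0.5365$)
$\frac{f}{96921} = - \frac{5983}{11152 \cdot 96921} = \left(- \frac{5983}{11152}\right) \frac{1}{96921} = - \frac{5983}{1080862992}$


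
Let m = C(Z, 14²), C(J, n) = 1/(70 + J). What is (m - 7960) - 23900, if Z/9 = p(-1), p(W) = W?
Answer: -1943459/61 ≈ -31860.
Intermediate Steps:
Z = -9 (Z = 9*(-1) = -9)
m = 1/61 (m = 1/(70 - 9) = 1/61 ≈ 0.016393)
(m - 7960) - 23900 = (1/61 - 7960) - 23900 = -485559/61 - 23900 = -1943459/61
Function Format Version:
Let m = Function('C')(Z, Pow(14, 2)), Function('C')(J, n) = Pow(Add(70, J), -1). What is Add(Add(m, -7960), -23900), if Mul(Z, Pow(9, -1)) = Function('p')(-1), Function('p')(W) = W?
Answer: Rational(-1943459, 61) ≈ -31860.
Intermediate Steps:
Z = -9 (Z = Mul(9, -1) = -9)
m = Rational(1, 61) (m = Pow(Add(70, -9), -1) = Pow(61, -1) = Rational(1, 61) ≈ 0.016393)
Add(Add(m, -7960), -23900) = Add(Add(Rational(1, 61), -7960), -23900) = Add(Rational(-485559, 61), -23900) = Rational(-1943459, 61)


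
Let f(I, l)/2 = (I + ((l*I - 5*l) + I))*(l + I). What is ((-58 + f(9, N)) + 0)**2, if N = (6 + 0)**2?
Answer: 210888484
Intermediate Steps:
N = 36 (N = 6**2 = 36)
f(I, l) = 2*(I + l)*(-5*l + 2*I + I*l) (f(I, l) = 2*((I + ((l*I - 5*l) + I))*(l + I)) = 2*((I + ((I*l - 5*l) + I))*(I + l)) = 2*((I + ((-5*l + I*l) + I))*(I + l)) = 2*((I + (I - 5*l + I*l))*(I + l)) = 2*((-5*l + 2*I + I*l)*(I + l)) = 2*((I + l)*(-5*l + 2*I + I*l)) = 2*(I + l)*(-5*l + 2*I + I*l))
((-58 + f(9, N)) + 0)**2 = ((-58 + (-10*36**2 + 4*9**2 - 6*9*36 + 2*9*36**2 + 2*36*9**2)) + 0)**2 = ((-58 + (-10*1296 + 4*81 - 1944 + 2*9*1296 + 2*36*81)) + 0)**2 = ((-58 + (-12960 + 324 - 1944 + 23328 + 5832)) + 0)**2 = ((-58 + 14580) + 0)**2 = (14522 + 0)**2 = 14522**2 = 210888484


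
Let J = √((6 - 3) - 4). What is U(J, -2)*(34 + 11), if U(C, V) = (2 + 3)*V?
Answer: -450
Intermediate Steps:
J = I (J = √(3 - 4) = √(-1) = I ≈ 1.0*I)
U(C, V) = 5*V
U(J, -2)*(34 + 11) = (5*(-2))*(34 + 11) = -10*45 = -450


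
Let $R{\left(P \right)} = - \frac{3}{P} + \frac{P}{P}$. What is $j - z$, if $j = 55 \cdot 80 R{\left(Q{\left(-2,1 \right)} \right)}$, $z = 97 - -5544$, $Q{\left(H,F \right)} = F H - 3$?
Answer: $1399$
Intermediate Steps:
$Q{\left(H,F \right)} = -3 + F H$
$z = 5641$ ($z = 97 + 5544 = 5641$)
$R{\left(P \right)} = 1 - \frac{3}{P}$ ($R{\left(P \right)} = - \frac{3}{P} + 1 = 1 - \frac{3}{P}$)
$j = 7040$ ($j = 55 \cdot 80 \frac{-3 + \left(-3 + 1 \left(-2\right)\right)}{-3 + 1 \left(-2\right)} = 4400 \frac{-3 - 5}{-3 - 2} = 4400 \frac{-3 - 5}{-5} = 4400 \left(\left(- \frac{1}{5}\right) \left(-8\right)\right) = 4400 \cdot \frac{8}{5} = 7040$)
$j - z = 7040 - 5641 = 1399$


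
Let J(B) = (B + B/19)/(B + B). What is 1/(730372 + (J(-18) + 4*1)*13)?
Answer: 19/13878186 ≈ 1.3691e-6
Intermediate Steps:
J(B) = 10/19 (J(B) = (B + B*(1/19))/((2*B)) = (B + B/19)*(1/(2*B)) = (20*B/19)*(1/(2*B)) = 10/19)
1/(730372 + (J(-18) + 4*1)*13) = 1/(730372 + (10/19 + 4*1)*13) = 1/(730372 + (10/19 + 4)*13) = 1/(730372 + (86/19)*13) = 1/(730372 + 1118/19) = 1/(13878186/19) = 19/13878186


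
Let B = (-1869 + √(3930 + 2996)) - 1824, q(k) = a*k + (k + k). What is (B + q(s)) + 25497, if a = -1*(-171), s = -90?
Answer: 6234 + √6926 ≈ 6317.2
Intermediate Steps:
a = 171
q(k) = 173*k (q(k) = 171*k + (k + k) = 171*k + 2*k = 173*k)
B = -3693 + √6926 (B = (-1869 + √6926) - 1824 = -3693 + √6926 ≈ -3609.8)
(B + q(s)) + 25497 = ((-3693 + √6926) + 173*(-90)) + 25497 = ((-3693 + √6926) - 15570) + 25497 = (-19263 + √6926) + 25497 = 6234 + √6926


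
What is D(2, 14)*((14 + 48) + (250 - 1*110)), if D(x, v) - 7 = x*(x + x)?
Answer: 3030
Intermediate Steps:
D(x, v) = 7 + 2*x² (D(x, v) = 7 + x*(x + x) = 7 + x*(2*x) = 7 + 2*x²)
D(2, 14)*((14 + 48) + (250 - 1*110)) = (7 + 2*2²)*((14 + 48) + (250 - 1*110)) = (7 + 2*4)*(62 + (250 - 110)) = (7 + 8)*(62 + 140) = 15*202 = 3030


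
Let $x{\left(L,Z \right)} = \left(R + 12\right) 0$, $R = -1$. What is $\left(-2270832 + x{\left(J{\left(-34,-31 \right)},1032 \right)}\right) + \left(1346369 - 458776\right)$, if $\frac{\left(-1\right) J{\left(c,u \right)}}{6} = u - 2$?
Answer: $-1383239$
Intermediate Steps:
$J{\left(c,u \right)} = 12 - 6 u$ ($J{\left(c,u \right)} = - 6 \left(u - 2\right) = - 6 \left(-2 + u\right) = 12 - 6 u$)
$x{\left(L,Z \right)} = 0$ ($x{\left(L,Z \right)} = \left(-1 + 12\right) 0 = 11 \cdot 0 = 0$)
$\left(-2270832 + x{\left(J{\left(-34,-31 \right)},1032 \right)}\right) + \left(1346369 - 458776\right) = \left(-2270832 + 0\right) + \left(1346369 - 458776\right) = -2270832 + \left(1346369 - 458776\right) = -2270832 + 887593 = -1383239$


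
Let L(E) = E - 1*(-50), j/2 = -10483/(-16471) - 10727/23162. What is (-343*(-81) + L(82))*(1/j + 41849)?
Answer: 25750331524796960/22040943 ≈ 1.1683e+9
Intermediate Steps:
j = 66122829/190750651 (j = 2*(-10483/(-16471) - 10727/23162) = 2*(-10483*(-1/16471) - 10727*1/23162) = 2*(10483/16471 - 10727/23162) = 2*(66122829/381501302) = 66122829/190750651 ≈ 0.34665)
L(E) = 50 + E (L(E) = E + 50 = 50 + E)
(-343*(-81) + L(82))*(1/j + 41849) = (-343*(-81) + (50 + 82))*(1/(66122829/190750651) + 41849) = (27783 + 132)*(190750651/66122829 + 41849) = 27915*(2767365021472/66122829) = 25750331524796960/22040943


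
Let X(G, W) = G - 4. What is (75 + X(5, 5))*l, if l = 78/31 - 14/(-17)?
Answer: 133760/527 ≈ 253.81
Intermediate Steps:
X(G, W) = -4 + G
l = 1760/527 (l = 78*(1/31) - 14*(-1/17) = 78/31 + 14/17 = 1760/527 ≈ 3.3397)
(75 + X(5, 5))*l = (75 + (-4 + 5))*(1760/527) = (75 + 1)*(1760/527) = 76*(1760/527) = 133760/527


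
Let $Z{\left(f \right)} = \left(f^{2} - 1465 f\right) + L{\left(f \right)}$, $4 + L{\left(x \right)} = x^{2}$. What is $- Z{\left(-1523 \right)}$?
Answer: $-6870249$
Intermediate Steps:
$L{\left(x \right)} = -4 + x^{2}$
$Z{\left(f \right)} = -4 - 1465 f + 2 f^{2}$ ($Z{\left(f \right)} = \left(f^{2} - 1465 f\right) + \left(-4 + f^{2}\right) = -4 - 1465 f + 2 f^{2}$)
$- Z{\left(-1523 \right)} = - (-4 - -2231195 + 2 \left(-1523\right)^{2}) = - (-4 + 2231195 + 2 \cdot 2319529) = - (-4 + 2231195 + 4639058) = \left(-1\right) 6870249 = -6870249$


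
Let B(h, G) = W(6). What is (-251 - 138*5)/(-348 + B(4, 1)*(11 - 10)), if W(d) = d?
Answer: 941/342 ≈ 2.7515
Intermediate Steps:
B(h, G) = 6
(-251 - 138*5)/(-348 + B(4, 1)*(11 - 10)) = (-251 - 138*5)/(-348 + 6*(11 - 10)) = (-251 - 690)/(-348 + 6*1) = -941/(-348 + 6) = -941/(-342) = -941*(-1/342) = 941/342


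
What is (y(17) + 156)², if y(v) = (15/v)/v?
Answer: 2033919801/83521 ≈ 24352.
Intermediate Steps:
y(v) = 15/v²
(y(17) + 156)² = (15/17² + 156)² = (15*(1/289) + 156)² = (15/289 + 156)² = (45099/289)² = 2033919801/83521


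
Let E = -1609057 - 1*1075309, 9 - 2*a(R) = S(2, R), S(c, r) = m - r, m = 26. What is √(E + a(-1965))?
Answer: 3*I*√298373 ≈ 1638.7*I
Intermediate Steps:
S(c, r) = 26 - r
a(R) = -17/2 + R/2 (a(R) = 9/2 - (26 - R)/2 = 9/2 + (-13 + R/2) = -17/2 + R/2)
E = -2684366 (E = -1609057 - 1075309 = -2684366)
√(E + a(-1965)) = √(-2684366 + (-17/2 + (½)*(-1965))) = √(-2684366 + (-17/2 - 1965/2)) = √(-2684366 - 991) = √(-2685357) = 3*I*√298373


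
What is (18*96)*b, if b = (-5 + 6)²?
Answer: 1728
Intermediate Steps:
b = 1 (b = 1² = 1)
(18*96)*b = (18*96)*1 = 1728*1 = 1728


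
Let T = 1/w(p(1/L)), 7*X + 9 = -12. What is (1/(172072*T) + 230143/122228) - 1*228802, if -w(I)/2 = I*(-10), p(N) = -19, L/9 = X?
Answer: -601515983161747/2629002052 ≈ -2.2880e+5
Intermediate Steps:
X = -3 (X = -9/7 + (⅐)*(-12) = -9/7 - 12/7 = -3)
L = -27 (L = 9*(-3) = -27)
w(I) = 20*I (w(I) = -2*I*(-10) = -(-20)*I = 20*I)
T = -1/380 (T = 1/(20*(-19)) = 1/(-380) = -1/380 ≈ -0.0026316)
(1/(172072*T) + 230143/122228) - 1*228802 = (1/(172072*(-1/380)) + 230143/122228) - 1*228802 = ((1/172072)*(-380) + 230143*(1/122228)) - 228802 = (-95/43018 + 230143/122228) - 228802 = 4944339957/2629002052 - 228802 = -601515983161747/2629002052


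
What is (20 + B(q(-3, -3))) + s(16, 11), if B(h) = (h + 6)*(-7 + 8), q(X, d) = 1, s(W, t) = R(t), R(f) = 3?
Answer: 30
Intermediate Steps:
s(W, t) = 3
B(h) = 6 + h (B(h) = (6 + h)*1 = 6 + h)
(20 + B(q(-3, -3))) + s(16, 11) = (20 + (6 + 1)) + 3 = (20 + 7) + 3 = 27 + 3 = 30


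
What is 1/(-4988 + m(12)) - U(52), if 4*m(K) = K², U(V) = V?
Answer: -257505/4952 ≈ -52.000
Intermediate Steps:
m(K) = K²/4
1/(-4988 + m(12)) - U(52) = 1/(-4988 + (¼)*12²) - 1*52 = 1/(-4988 + (¼)*144) - 52 = 1/(-4988 + 36) - 52 = 1/(-4952) - 52 = -1/4952 - 52 = -257505/4952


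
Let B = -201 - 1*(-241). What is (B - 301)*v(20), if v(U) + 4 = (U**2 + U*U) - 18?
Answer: -203058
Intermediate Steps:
B = 40 (B = -201 + 241 = 40)
v(U) = -22 + 2*U**2 (v(U) = -4 + ((U**2 + U*U) - 18) = -4 + ((U**2 + U**2) - 18) = -4 + (2*U**2 - 18) = -4 + (-18 + 2*U**2) = -22 + 2*U**2)
(B - 301)*v(20) = (40 - 301)*(-22 + 2*20**2) = -261*(-22 + 2*400) = -261*(-22 + 800) = -261*778 = -203058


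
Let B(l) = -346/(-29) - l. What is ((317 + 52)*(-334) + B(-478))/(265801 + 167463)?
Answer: -1779963/6282328 ≈ -0.28333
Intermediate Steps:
B(l) = 346/29 - l (B(l) = -346*(-1/29) - l = 346/29 - l)
((317 + 52)*(-334) + B(-478))/(265801 + 167463) = ((317 + 52)*(-334) + (346/29 - 1*(-478)))/(265801 + 167463) = (369*(-334) + (346/29 + 478))/433264 = (-123246 + 14208/29)*(1/433264) = -3559926/29*1/433264 = -1779963/6282328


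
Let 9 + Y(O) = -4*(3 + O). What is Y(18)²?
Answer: 8649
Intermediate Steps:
Y(O) = -21 - 4*O (Y(O) = -9 - 4*(3 + O) = -9 + (-12 - 4*O) = -21 - 4*O)
Y(18)² = (-21 - 4*18)² = (-21 - 72)² = (-93)² = 8649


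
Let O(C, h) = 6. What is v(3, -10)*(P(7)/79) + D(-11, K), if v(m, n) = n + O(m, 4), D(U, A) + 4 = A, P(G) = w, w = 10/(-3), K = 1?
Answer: -671/237 ≈ -2.8312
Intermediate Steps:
w = -10/3 (w = 10*(-⅓) = -10/3 ≈ -3.3333)
P(G) = -10/3
D(U, A) = -4 + A
v(m, n) = 6 + n (v(m, n) = n + 6 = 6 + n)
v(3, -10)*(P(7)/79) + D(-11, K) = (6 - 10)*(-10/3/79) + (-4 + 1) = -(-40)/(3*79) - 3 = -4*(-10/237) - 3 = 40/237 - 3 = -671/237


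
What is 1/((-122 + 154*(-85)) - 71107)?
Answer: -1/84319 ≈ -1.1860e-5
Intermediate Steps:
1/((-122 + 154*(-85)) - 71107) = 1/((-122 - 13090) - 71107) = 1/(-13212 - 71107) = 1/(-84319) = -1/84319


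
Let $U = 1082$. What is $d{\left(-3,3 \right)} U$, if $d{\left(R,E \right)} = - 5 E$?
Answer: $-16230$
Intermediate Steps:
$d{\left(-3,3 \right)} U = \left(-5\right) 3 \cdot 1082 = \left(-15\right) 1082 = -16230$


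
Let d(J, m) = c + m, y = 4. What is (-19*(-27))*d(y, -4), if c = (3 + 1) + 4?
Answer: 2052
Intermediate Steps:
c = 8 (c = 4 + 4 = 8)
d(J, m) = 8 + m
(-19*(-27))*d(y, -4) = (-19*(-27))*(8 - 4) = 513*4 = 2052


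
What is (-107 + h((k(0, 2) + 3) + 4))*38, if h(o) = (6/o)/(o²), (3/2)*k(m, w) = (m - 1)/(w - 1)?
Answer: -1467502/361 ≈ -4065.1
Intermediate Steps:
k(m, w) = 2*(-1 + m)/(3*(-1 + w)) (k(m, w) = 2*((m - 1)/(w - 1))/3 = 2*((-1 + m)/(-1 + w))/3 = 2*(-1 + m)/(3*(-1 + w)))
h(o) = 6/o³ (h(o) = (6/o)/o² = 6/o³)
(-107 + h((k(0, 2) + 3) + 4))*38 = (-107 + 6/((2*(-1 + 0)/(3*(-1 + 2)) + 3) + 4)³)*38 = (-107 + 6/(((⅔)*(-1)/1 + 3) + 4)³)*38 = (-107 + 6/(((⅔)*1*(-1) + 3) + 4)³)*38 = (-107 + 6/((-⅔ + 3) + 4)³)*38 = (-107 + 6/(7/3 + 4)³)*38 = (-107 + 6/(19/3)³)*38 = (-107 + 6*(27/6859))*38 = (-107 + 162/6859)*38 = -733751/6859*38 = -1467502/361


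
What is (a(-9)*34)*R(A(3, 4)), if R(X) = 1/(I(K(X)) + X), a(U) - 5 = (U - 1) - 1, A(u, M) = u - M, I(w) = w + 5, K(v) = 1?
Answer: -204/5 ≈ -40.800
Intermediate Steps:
I(w) = 5 + w
a(U) = 3 + U (a(U) = 5 + ((U - 1) - 1) = 5 + ((-1 + U) - 1) = 5 + (-2 + U) = 3 + U)
R(X) = 1/(6 + X) (R(X) = 1/((5 + 1) + X) = 1/(6 + X))
(a(-9)*34)*R(A(3, 4)) = ((3 - 9)*34)/(6 + (3 - 1*4)) = (-6*34)/(6 + (3 - 4)) = -204/(6 - 1) = -204/5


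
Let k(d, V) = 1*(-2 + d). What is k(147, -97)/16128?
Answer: 145/16128 ≈ 0.0089906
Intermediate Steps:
k(d, V) = -2 + d
k(147, -97)/16128 = (-2 + 147)/16128 = 145*(1/16128) = 145/16128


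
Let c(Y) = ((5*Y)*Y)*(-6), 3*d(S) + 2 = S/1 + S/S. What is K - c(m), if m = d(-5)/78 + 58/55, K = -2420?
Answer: -732557002/306735 ≈ -2388.2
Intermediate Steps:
d(S) = -⅓ + S/3 (d(S) = -⅔ + (S/1 + S/S)/3 = -⅔ + (S*1 + 1)/3 = -⅔ + (S + 1)/3 = -⅔ + (1 + S)/3 = -⅔ + (⅓ + S/3) = -⅓ + S/3)
m = 2207/2145 (m = (-⅓ + (⅓)*(-5))/78 + 58/55 = (-⅓ - 5/3)*(1/78) + 58*(1/55) = -2*1/78 + 58/55 = -1/39 + 58/55 = 2207/2145 ≈ 1.0289)
c(Y) = -30*Y² (c(Y) = (5*Y²)*(-6) = -30*Y²)
K - c(m) = -2420 - (-30)*(2207/2145)² = -2420 - (-30)*4870849/4601025 = -2420 - 1*(-9741698/306735) = -2420 + 9741698/306735 = -732557002/306735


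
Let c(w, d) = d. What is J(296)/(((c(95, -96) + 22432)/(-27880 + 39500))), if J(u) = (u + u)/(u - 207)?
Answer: 107485/31061 ≈ 3.4604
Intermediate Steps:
J(u) = 2*u/(-207 + u) (J(u) = (2*u)/(-207 + u) = 2*u/(-207 + u))
J(296)/(((c(95, -96) + 22432)/(-27880 + 39500))) = (2*296/(-207 + 296))/(((-96 + 22432)/(-27880 + 39500))) = (2*296/89)/((22336/11620)) = (2*296*(1/89))/((22336*(1/11620))) = 592/(89*(5584/2905)) = (592/89)*(2905/5584) = 107485/31061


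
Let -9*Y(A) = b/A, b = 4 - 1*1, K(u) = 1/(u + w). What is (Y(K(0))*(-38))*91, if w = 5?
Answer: 17290/3 ≈ 5763.3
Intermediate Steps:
K(u) = 1/(5 + u) (K(u) = 1/(u + 5) = 1/(5 + u))
b = 3 (b = 4 - 1 = 3)
Y(A) = -1/(3*A)
(Y(K(0))*(-38))*91 = (-1/(3*(1/(5 + 0)))*(-38))*91 = (-1/(3*(1/5))*(-38))*91 = (-1/(3*⅕)*(-38))*91 = (-⅓*5*(-38))*91 = -5/3*(-38)*91 = (190/3)*91 = 17290/3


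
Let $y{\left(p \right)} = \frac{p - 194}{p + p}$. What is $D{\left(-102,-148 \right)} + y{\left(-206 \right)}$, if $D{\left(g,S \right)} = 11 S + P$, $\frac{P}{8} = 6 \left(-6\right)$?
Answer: $- \frac{197248}{103} \approx -1915.0$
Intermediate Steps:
$P = -288$ ($P = 8 \cdot 6 \left(-6\right) = 8 \left(-36\right) = -288$)
$y{\left(p \right)} = \frac{-194 + p}{2 p}$
$D{\left(g,S \right)} = -288 + 11 S$ ($D{\left(g,S \right)} = 11 S - 288 = -288 + 11 S$)
$D{\left(-102,-148 \right)} + y{\left(-206 \right)} = \left(-288 + 11 \left(-148\right)\right) + \frac{-194 - 206}{2 \left(-206\right)} = \left(-288 - 1628\right) + \frac{1}{2} \left(- \frac{1}{206}\right) \left(-400\right) = -1916 + \frac{100}{103} = - \frac{197248}{103}$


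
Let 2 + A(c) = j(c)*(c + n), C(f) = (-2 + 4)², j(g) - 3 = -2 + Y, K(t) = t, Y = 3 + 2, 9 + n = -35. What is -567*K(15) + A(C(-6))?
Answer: -8747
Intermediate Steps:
n = -44 (n = -9 - 35 = -44)
Y = 5
j(g) = 6 (j(g) = 3 + (-2 + 5) = 3 + 3 = 6)
C(f) = 4 (C(f) = 2² = 4)
A(c) = -266 + 6*c (A(c) = -2 + 6*(c - 44) = -2 + 6*(-44 + c) = -2 + (-264 + 6*c) = -266 + 6*c)
-567*K(15) + A(C(-6)) = -567*15 + (-266 + 6*4) = -8505 + (-266 + 24) = -8505 - 242 = -8747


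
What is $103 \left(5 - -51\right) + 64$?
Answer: $5832$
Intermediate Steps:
$103 \left(5 - -51\right) + 64 = 103 \left(5 + 51\right) + 64 = 103 \cdot 56 + 64 = 5768 + 64 = 5832$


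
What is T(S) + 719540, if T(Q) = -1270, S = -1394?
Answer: 718270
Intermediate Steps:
T(S) + 719540 = -1270 + 719540 = 718270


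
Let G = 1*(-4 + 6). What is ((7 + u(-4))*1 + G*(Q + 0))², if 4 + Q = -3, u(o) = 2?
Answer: 25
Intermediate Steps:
Q = -7 (Q = -4 - 3 = -7)
G = 2 (G = 1*2 = 2)
((7 + u(-4))*1 + G*(Q + 0))² = ((7 + 2)*1 + 2*(-7 + 0))² = (9*1 + 2*(-7))² = (9 - 14)² = (-5)² = 25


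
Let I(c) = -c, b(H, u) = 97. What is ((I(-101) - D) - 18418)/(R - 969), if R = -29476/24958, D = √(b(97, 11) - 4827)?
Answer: 228577843/12106889 + 12479*I*√4730/12106889 ≈ 18.88 + 0.070889*I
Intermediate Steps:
D = I*√4730 (D = √(97 - 4827) = √(-4730) = I*√4730 ≈ 68.775*I)
R = -14738/12479 (R = -29476*1/24958 = -14738/12479 ≈ -1.1810)
((I(-101) - D) - 18418)/(R - 969) = ((-1*(-101) - I*√4730) - 18418)/(-14738/12479 - 969) = ((101 - I*√4730) - 18418)/(-12106889/12479) = (-18317 - I*√4730)*(-12479/12106889) = 228577843/12106889 + 12479*I*√4730/12106889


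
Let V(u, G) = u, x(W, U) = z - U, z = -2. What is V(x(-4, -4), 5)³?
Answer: 8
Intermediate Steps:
x(W, U) = -2 - U
V(x(-4, -4), 5)³ = (-2 - 1*(-4))³ = (-2 + 4)³ = 2³ = 8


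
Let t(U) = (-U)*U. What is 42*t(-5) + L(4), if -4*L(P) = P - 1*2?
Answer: -2101/2 ≈ -1050.5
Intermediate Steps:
L(P) = ½ - P/4 (L(P) = -(P - 1*2)/4 = -(P - 2)/4 = -(-2 + P)/4 = ½ - P/4)
t(U) = -U²
42*t(-5) + L(4) = 42*(-1*(-5)²) + (½ - ¼*4) = 42*(-1*25) + (½ - 1) = 42*(-25) - ½ = -1050 - ½ = -2101/2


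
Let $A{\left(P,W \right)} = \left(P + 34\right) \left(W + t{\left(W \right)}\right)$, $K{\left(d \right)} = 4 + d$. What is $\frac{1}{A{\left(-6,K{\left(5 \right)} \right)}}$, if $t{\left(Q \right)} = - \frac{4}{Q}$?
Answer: $\frac{9}{2156} \approx 0.0041744$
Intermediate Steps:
$A{\left(P,W \right)} = \left(34 + P\right) \left(W - \frac{4}{W}\right)$ ($A{\left(P,W \right)} = \left(P + 34\right) \left(W - \frac{4}{W}\right) = \left(34 + P\right) \left(W - \frac{4}{W}\right)$)
$\frac{1}{A{\left(-6,K{\left(5 \right)} \right)}} = \frac{1}{\frac{1}{4 + 5} \left(-136 - -24 + \left(4 + 5\right)^{2} \left(34 - 6\right)\right)} = \frac{1}{\frac{1}{9} \left(-136 + 24 + 9^{2} \cdot 28\right)} = \frac{1}{\frac{1}{9} \left(-136 + 24 + 81 \cdot 28\right)} = \frac{1}{\frac{1}{9} \left(-136 + 24 + 2268\right)} = \frac{1}{\frac{1}{9} \cdot 2156} = \frac{1}{\frac{2156}{9}} = \frac{9}{2156}$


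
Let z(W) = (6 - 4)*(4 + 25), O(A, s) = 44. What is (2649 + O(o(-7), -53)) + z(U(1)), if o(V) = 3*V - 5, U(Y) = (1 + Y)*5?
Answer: 2751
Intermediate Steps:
U(Y) = 5 + 5*Y
o(V) = -5 + 3*V
z(W) = 58 (z(W) = 2*29 = 58)
(2649 + O(o(-7), -53)) + z(U(1)) = (2649 + 44) + 58 = 2693 + 58 = 2751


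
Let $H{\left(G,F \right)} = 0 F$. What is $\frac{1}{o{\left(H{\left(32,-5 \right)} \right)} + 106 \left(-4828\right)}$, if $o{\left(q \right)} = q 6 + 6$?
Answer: $- \frac{1}{511762} \approx -1.954 \cdot 10^{-6}$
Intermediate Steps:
$H{\left(G,F \right)} = 0$
$o{\left(q \right)} = 6 + 6 q$ ($o{\left(q \right)} = 6 q + 6 = 6 + 6 q$)
$\frac{1}{o{\left(H{\left(32,-5 \right)} \right)} + 106 \left(-4828\right)} = \frac{1}{\left(6 + 6 \cdot 0\right) + 106 \left(-4828\right)} = \frac{1}{\left(6 + 0\right) - 511768} = \frac{1}{6 - 511768} = \frac{1}{-511762} = - \frac{1}{511762}$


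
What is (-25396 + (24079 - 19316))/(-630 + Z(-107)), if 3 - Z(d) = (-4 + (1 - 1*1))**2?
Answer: 20633/643 ≈ 32.089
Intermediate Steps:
Z(d) = -13 (Z(d) = 3 - (-4 + (1 - 1*1))**2 = 3 - (-4 + (1 - 1))**2 = 3 - (-4 + 0)**2 = 3 - 1*(-4)**2 = 3 - 1*16 = 3 - 16 = -13)
(-25396 + (24079 - 19316))/(-630 + Z(-107)) = (-25396 + (24079 - 19316))/(-630 - 13) = (-25396 + 4763)/(-643) = -20633*(-1/643) = 20633/643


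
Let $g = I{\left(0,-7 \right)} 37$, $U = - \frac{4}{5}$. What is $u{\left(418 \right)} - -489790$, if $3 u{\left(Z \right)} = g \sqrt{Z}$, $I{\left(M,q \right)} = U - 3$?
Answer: $489790 - \frac{703 \sqrt{418}}{15} \approx 4.8883 \cdot 10^{5}$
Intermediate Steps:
$U = - \frac{4}{5}$ ($U = \left(-4\right) \frac{1}{5} = - \frac{4}{5} \approx -0.8$)
$I{\left(M,q \right)} = - \frac{19}{5}$ ($I{\left(M,q \right)} = - \frac{4}{5} - 3 = - \frac{19}{5}$)
$g = - \frac{703}{5}$ ($g = \left(- \frac{19}{5}\right) 37 = - \frac{703}{5} \approx -140.6$)
$u{\left(Z \right)} = - \frac{703 \sqrt{Z}}{15}$ ($u{\left(Z \right)} = \frac{\left(- \frac{703}{5}\right) \sqrt{Z}}{3} = - \frac{703 \sqrt{Z}}{15}$)
$u{\left(418 \right)} - -489790 = - \frac{703 \sqrt{418}}{15} - -489790 = - \frac{703 \sqrt{418}}{15} + 489790 = 489790 - \frac{703 \sqrt{418}}{15}$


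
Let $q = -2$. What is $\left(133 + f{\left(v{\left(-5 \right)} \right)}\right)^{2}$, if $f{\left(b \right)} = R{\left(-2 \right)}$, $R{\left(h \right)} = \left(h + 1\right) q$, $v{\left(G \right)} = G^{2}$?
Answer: $18225$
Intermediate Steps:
$R{\left(h \right)} = -2 - 2 h$ ($R{\left(h \right)} = \left(h + 1\right) \left(-2\right) = \left(1 + h\right) \left(-2\right) = -2 - 2 h$)
$f{\left(b \right)} = 2$ ($f{\left(b \right)} = -2 - -4 = -2 + 4 = 2$)
$\left(133 + f{\left(v{\left(-5 \right)} \right)}\right)^{2} = \left(133 + 2\right)^{2} = 135^{2} = 18225$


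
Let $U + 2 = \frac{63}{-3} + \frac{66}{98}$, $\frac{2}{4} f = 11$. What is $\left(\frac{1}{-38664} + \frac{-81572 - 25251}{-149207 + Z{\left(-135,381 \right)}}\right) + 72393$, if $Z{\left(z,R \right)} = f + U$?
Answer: $\frac{2273795332916593}{31408739064} \approx 72394.0$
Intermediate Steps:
$f = 22$ ($f = 2 \cdot 11 = 22$)
$U = - \frac{1094}{49}$ ($U = -2 + \left(\frac{63}{-3} + \frac{66}{98}\right) = -2 + \left(63 \left(- \frac{1}{3}\right) + 66 \cdot \frac{1}{98}\right) = -2 + \left(-21 + \frac{33}{49}\right) = -2 - \frac{996}{49} = - \frac{1094}{49} \approx -22.327$)
$Z{\left(z,R \right)} = - \frac{16}{49}$ ($Z{\left(z,R \right)} = 22 - \frac{1094}{49} = - \frac{16}{49}$)
$\left(\frac{1}{-38664} + \frac{-81572 - 25251}{-149207 + Z{\left(-135,381 \right)}}\right) + 72393 = \left(\frac{1}{-38664} + \frac{-81572 - 25251}{-149207 - \frac{16}{49}}\right) + 72393 = \left(- \frac{1}{38664} - \frac{106823}{- \frac{7311159}{49}}\right) + 72393 = \left(- \frac{1}{38664} - - \frac{5234327}{7311159}\right) + 72393 = \left(- \frac{1}{38664} + \frac{5234327}{7311159}\right) + 72393 = \frac{22485856441}{31408739064} + 72393 = \frac{2273795332916593}{31408739064}$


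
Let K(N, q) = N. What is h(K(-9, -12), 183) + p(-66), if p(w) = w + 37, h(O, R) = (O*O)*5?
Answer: 376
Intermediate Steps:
h(O, R) = 5*O**2 (h(O, R) = O**2*5 = 5*O**2)
p(w) = 37 + w
h(K(-9, -12), 183) + p(-66) = 5*(-9)**2 + (37 - 66) = 5*81 - 29 = 405 - 29 = 376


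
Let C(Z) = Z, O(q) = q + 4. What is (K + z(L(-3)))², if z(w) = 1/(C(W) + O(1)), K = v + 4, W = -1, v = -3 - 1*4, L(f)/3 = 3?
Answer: 121/16 ≈ 7.5625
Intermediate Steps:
L(f) = 9 (L(f) = 3*3 = 9)
v = -7 (v = -3 - 4 = -7)
O(q) = 4 + q
K = -3 (K = -7 + 4 = -3)
z(w) = ¼ (z(w) = 1/(-1 + (4 + 1)) = 1/(-1 + 5) = 1/4 = ¼)
(K + z(L(-3)))² = (-3 + ¼)² = (-11/4)² = 121/16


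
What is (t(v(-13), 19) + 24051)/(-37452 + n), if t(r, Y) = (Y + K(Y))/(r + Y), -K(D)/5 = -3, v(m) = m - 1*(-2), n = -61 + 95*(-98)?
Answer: -96221/187292 ≈ -0.51375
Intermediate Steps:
n = -9371 (n = -61 - 9310 = -9371)
v(m) = 2 + m (v(m) = m + 2 = 2 + m)
K(D) = 15 (K(D) = -5*(-3) = 15)
t(r, Y) = (15 + Y)/(Y + r) (t(r, Y) = (Y + 15)/(r + Y) = (15 + Y)/(Y + r))
(t(v(-13), 19) + 24051)/(-37452 + n) = ((15 + 19)/(19 + (2 - 13)) + 24051)/(-37452 - 9371) = (34/(19 - 11) + 24051)/(-46823) = (34/8 + 24051)*(-1/46823) = ((⅛)*34 + 24051)*(-1/46823) = (17/4 + 24051)*(-1/46823) = (96221/4)*(-1/46823) = -96221/187292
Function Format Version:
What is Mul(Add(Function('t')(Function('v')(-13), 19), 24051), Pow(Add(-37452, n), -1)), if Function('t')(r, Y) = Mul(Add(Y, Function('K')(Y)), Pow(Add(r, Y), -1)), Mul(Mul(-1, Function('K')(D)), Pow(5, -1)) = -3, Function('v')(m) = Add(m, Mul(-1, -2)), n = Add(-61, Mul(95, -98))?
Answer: Rational(-96221, 187292) ≈ -0.51375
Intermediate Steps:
n = -9371 (n = Add(-61, -9310) = -9371)
Function('v')(m) = Add(2, m) (Function('v')(m) = Add(m, 2) = Add(2, m))
Function('K')(D) = 15 (Function('K')(D) = Mul(-5, -3) = 15)
Function('t')(r, Y) = Mul(Pow(Add(Y, r), -1), Add(15, Y)) (Function('t')(r, Y) = Mul(Add(Y, 15), Pow(Add(r, Y), -1)) = Mul(Add(15, Y), Pow(Add(Y, r), -1)) = Mul(Pow(Add(Y, r), -1), Add(15, Y)))
Mul(Add(Function('t')(Function('v')(-13), 19), 24051), Pow(Add(-37452, n), -1)) = Mul(Add(Mul(Pow(Add(19, Add(2, -13)), -1), Add(15, 19)), 24051), Pow(Add(-37452, -9371), -1)) = Mul(Add(Mul(Pow(Add(19, -11), -1), 34), 24051), Pow(-46823, -1)) = Mul(Add(Mul(Pow(8, -1), 34), 24051), Rational(-1, 46823)) = Mul(Add(Mul(Rational(1, 8), 34), 24051), Rational(-1, 46823)) = Mul(Add(Rational(17, 4), 24051), Rational(-1, 46823)) = Mul(Rational(96221, 4), Rational(-1, 46823)) = Rational(-96221, 187292)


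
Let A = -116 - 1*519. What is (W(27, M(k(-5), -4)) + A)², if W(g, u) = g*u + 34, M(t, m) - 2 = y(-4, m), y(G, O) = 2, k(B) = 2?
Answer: 243049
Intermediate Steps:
M(t, m) = 4 (M(t, m) = 2 + 2 = 4)
A = -635 (A = -116 - 519 = -635)
W(g, u) = 34 + g*u
(W(27, M(k(-5), -4)) + A)² = ((34 + 27*4) - 635)² = ((34 + 108) - 635)² = (142 - 635)² = (-493)² = 243049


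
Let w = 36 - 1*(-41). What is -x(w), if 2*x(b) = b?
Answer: -77/2 ≈ -38.500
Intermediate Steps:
w = 77 (w = 36 + 41 = 77)
x(b) = b/2
-x(w) = -77/2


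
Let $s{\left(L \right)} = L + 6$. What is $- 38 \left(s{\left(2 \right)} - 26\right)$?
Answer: $684$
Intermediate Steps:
$s{\left(L \right)} = 6 + L$
$- 38 \left(s{\left(2 \right)} - 26\right) = - 38 \left(\left(6 + 2\right) - 26\right) = - 38 \left(8 - 26\right) = \left(-38\right) \left(-18\right) = 684$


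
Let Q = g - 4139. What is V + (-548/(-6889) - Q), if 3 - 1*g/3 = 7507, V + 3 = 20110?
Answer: 322116410/6889 ≈ 46758.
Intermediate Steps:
V = 20107 (V = -3 + 20110 = 20107)
g = -22512 (g = 9 - 3*7507 = 9 - 22521 = -22512)
Q = -26651 (Q = -22512 - 4139 = -26651)
V + (-548/(-6889) - Q) = 20107 + (-548/(-6889) - 1*(-26651)) = 20107 + (-548*(-1/6889) + 26651) = 20107 + (548/6889 + 26651) = 20107 + 183599287/6889 = 322116410/6889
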